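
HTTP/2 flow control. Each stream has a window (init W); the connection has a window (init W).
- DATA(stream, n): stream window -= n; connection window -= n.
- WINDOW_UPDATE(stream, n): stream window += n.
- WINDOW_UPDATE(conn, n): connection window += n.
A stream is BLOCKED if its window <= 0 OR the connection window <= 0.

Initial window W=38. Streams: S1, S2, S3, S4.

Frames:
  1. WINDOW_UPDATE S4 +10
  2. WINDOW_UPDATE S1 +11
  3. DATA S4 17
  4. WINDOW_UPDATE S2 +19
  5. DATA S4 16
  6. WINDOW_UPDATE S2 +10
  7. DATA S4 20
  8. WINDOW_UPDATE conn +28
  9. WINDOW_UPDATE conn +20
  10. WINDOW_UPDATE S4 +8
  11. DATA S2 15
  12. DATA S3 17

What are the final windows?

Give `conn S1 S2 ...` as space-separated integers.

Op 1: conn=38 S1=38 S2=38 S3=38 S4=48 blocked=[]
Op 2: conn=38 S1=49 S2=38 S3=38 S4=48 blocked=[]
Op 3: conn=21 S1=49 S2=38 S3=38 S4=31 blocked=[]
Op 4: conn=21 S1=49 S2=57 S3=38 S4=31 blocked=[]
Op 5: conn=5 S1=49 S2=57 S3=38 S4=15 blocked=[]
Op 6: conn=5 S1=49 S2=67 S3=38 S4=15 blocked=[]
Op 7: conn=-15 S1=49 S2=67 S3=38 S4=-5 blocked=[1, 2, 3, 4]
Op 8: conn=13 S1=49 S2=67 S3=38 S4=-5 blocked=[4]
Op 9: conn=33 S1=49 S2=67 S3=38 S4=-5 blocked=[4]
Op 10: conn=33 S1=49 S2=67 S3=38 S4=3 blocked=[]
Op 11: conn=18 S1=49 S2=52 S3=38 S4=3 blocked=[]
Op 12: conn=1 S1=49 S2=52 S3=21 S4=3 blocked=[]

Answer: 1 49 52 21 3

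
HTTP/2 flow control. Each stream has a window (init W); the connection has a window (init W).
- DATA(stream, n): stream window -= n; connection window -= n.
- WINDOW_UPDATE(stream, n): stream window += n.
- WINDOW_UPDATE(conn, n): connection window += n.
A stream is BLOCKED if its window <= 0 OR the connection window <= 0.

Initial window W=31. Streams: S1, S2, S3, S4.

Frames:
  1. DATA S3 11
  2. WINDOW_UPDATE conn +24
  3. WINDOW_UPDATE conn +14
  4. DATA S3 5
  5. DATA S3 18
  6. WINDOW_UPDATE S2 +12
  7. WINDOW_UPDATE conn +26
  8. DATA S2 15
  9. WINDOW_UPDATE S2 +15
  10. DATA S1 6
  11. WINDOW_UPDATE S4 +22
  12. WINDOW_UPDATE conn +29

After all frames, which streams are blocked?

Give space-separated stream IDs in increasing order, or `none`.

Answer: S3

Derivation:
Op 1: conn=20 S1=31 S2=31 S3=20 S4=31 blocked=[]
Op 2: conn=44 S1=31 S2=31 S3=20 S4=31 blocked=[]
Op 3: conn=58 S1=31 S2=31 S3=20 S4=31 blocked=[]
Op 4: conn=53 S1=31 S2=31 S3=15 S4=31 blocked=[]
Op 5: conn=35 S1=31 S2=31 S3=-3 S4=31 blocked=[3]
Op 6: conn=35 S1=31 S2=43 S3=-3 S4=31 blocked=[3]
Op 7: conn=61 S1=31 S2=43 S3=-3 S4=31 blocked=[3]
Op 8: conn=46 S1=31 S2=28 S3=-3 S4=31 blocked=[3]
Op 9: conn=46 S1=31 S2=43 S3=-3 S4=31 blocked=[3]
Op 10: conn=40 S1=25 S2=43 S3=-3 S4=31 blocked=[3]
Op 11: conn=40 S1=25 S2=43 S3=-3 S4=53 blocked=[3]
Op 12: conn=69 S1=25 S2=43 S3=-3 S4=53 blocked=[3]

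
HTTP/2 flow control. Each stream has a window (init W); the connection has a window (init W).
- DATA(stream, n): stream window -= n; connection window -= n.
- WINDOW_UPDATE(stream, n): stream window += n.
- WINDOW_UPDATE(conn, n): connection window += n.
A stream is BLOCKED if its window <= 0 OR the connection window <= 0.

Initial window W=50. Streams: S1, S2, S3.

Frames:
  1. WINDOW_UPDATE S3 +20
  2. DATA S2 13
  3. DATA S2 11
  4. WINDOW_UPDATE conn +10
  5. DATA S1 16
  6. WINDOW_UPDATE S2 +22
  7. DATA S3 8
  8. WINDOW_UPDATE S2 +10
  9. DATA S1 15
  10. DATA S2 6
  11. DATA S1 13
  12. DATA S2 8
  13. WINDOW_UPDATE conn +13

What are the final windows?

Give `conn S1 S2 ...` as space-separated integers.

Answer: -17 6 44 62

Derivation:
Op 1: conn=50 S1=50 S2=50 S3=70 blocked=[]
Op 2: conn=37 S1=50 S2=37 S3=70 blocked=[]
Op 3: conn=26 S1=50 S2=26 S3=70 blocked=[]
Op 4: conn=36 S1=50 S2=26 S3=70 blocked=[]
Op 5: conn=20 S1=34 S2=26 S3=70 blocked=[]
Op 6: conn=20 S1=34 S2=48 S3=70 blocked=[]
Op 7: conn=12 S1=34 S2=48 S3=62 blocked=[]
Op 8: conn=12 S1=34 S2=58 S3=62 blocked=[]
Op 9: conn=-3 S1=19 S2=58 S3=62 blocked=[1, 2, 3]
Op 10: conn=-9 S1=19 S2=52 S3=62 blocked=[1, 2, 3]
Op 11: conn=-22 S1=6 S2=52 S3=62 blocked=[1, 2, 3]
Op 12: conn=-30 S1=6 S2=44 S3=62 blocked=[1, 2, 3]
Op 13: conn=-17 S1=6 S2=44 S3=62 blocked=[1, 2, 3]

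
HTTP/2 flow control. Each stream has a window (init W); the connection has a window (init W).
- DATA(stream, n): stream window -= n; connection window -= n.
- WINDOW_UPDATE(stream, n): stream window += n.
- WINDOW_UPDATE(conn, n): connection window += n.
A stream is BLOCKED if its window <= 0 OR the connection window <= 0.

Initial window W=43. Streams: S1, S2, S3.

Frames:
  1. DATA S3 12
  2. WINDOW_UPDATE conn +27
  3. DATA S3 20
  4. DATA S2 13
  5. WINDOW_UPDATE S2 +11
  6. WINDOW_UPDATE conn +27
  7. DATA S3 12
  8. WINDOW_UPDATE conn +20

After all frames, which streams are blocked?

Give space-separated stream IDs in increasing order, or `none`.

Op 1: conn=31 S1=43 S2=43 S3=31 blocked=[]
Op 2: conn=58 S1=43 S2=43 S3=31 blocked=[]
Op 3: conn=38 S1=43 S2=43 S3=11 blocked=[]
Op 4: conn=25 S1=43 S2=30 S3=11 blocked=[]
Op 5: conn=25 S1=43 S2=41 S3=11 blocked=[]
Op 6: conn=52 S1=43 S2=41 S3=11 blocked=[]
Op 7: conn=40 S1=43 S2=41 S3=-1 blocked=[3]
Op 8: conn=60 S1=43 S2=41 S3=-1 blocked=[3]

Answer: S3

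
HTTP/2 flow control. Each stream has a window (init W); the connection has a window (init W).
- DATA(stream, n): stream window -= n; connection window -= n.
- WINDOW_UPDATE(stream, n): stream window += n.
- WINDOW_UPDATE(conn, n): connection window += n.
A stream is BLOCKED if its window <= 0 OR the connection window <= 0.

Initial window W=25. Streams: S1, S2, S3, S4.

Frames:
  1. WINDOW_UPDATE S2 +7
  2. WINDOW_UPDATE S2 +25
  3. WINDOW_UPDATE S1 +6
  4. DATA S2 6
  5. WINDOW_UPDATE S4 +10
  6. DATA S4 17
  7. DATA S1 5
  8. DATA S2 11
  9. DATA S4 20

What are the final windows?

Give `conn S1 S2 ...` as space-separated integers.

Answer: -34 26 40 25 -2

Derivation:
Op 1: conn=25 S1=25 S2=32 S3=25 S4=25 blocked=[]
Op 2: conn=25 S1=25 S2=57 S3=25 S4=25 blocked=[]
Op 3: conn=25 S1=31 S2=57 S3=25 S4=25 blocked=[]
Op 4: conn=19 S1=31 S2=51 S3=25 S4=25 blocked=[]
Op 5: conn=19 S1=31 S2=51 S3=25 S4=35 blocked=[]
Op 6: conn=2 S1=31 S2=51 S3=25 S4=18 blocked=[]
Op 7: conn=-3 S1=26 S2=51 S3=25 S4=18 blocked=[1, 2, 3, 4]
Op 8: conn=-14 S1=26 S2=40 S3=25 S4=18 blocked=[1, 2, 3, 4]
Op 9: conn=-34 S1=26 S2=40 S3=25 S4=-2 blocked=[1, 2, 3, 4]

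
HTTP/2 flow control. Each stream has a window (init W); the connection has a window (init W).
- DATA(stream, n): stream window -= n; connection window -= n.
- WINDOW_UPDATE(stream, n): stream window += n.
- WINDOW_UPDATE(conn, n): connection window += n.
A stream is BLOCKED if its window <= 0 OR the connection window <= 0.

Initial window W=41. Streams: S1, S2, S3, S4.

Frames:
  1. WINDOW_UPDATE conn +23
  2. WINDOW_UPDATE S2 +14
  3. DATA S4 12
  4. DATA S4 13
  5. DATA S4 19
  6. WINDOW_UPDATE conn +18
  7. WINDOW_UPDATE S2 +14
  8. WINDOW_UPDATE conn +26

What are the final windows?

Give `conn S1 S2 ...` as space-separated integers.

Op 1: conn=64 S1=41 S2=41 S3=41 S4=41 blocked=[]
Op 2: conn=64 S1=41 S2=55 S3=41 S4=41 blocked=[]
Op 3: conn=52 S1=41 S2=55 S3=41 S4=29 blocked=[]
Op 4: conn=39 S1=41 S2=55 S3=41 S4=16 blocked=[]
Op 5: conn=20 S1=41 S2=55 S3=41 S4=-3 blocked=[4]
Op 6: conn=38 S1=41 S2=55 S3=41 S4=-3 blocked=[4]
Op 7: conn=38 S1=41 S2=69 S3=41 S4=-3 blocked=[4]
Op 8: conn=64 S1=41 S2=69 S3=41 S4=-3 blocked=[4]

Answer: 64 41 69 41 -3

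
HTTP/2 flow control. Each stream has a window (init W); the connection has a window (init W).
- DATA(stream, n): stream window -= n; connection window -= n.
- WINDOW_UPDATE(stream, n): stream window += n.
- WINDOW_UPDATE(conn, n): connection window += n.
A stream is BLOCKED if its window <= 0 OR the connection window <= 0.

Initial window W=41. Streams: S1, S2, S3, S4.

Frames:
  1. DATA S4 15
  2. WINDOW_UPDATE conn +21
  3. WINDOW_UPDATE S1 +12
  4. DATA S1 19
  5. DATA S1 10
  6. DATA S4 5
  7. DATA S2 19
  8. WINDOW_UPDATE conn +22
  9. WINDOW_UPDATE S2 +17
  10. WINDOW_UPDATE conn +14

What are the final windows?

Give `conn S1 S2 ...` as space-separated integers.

Answer: 30 24 39 41 21

Derivation:
Op 1: conn=26 S1=41 S2=41 S3=41 S4=26 blocked=[]
Op 2: conn=47 S1=41 S2=41 S3=41 S4=26 blocked=[]
Op 3: conn=47 S1=53 S2=41 S3=41 S4=26 blocked=[]
Op 4: conn=28 S1=34 S2=41 S3=41 S4=26 blocked=[]
Op 5: conn=18 S1=24 S2=41 S3=41 S4=26 blocked=[]
Op 6: conn=13 S1=24 S2=41 S3=41 S4=21 blocked=[]
Op 7: conn=-6 S1=24 S2=22 S3=41 S4=21 blocked=[1, 2, 3, 4]
Op 8: conn=16 S1=24 S2=22 S3=41 S4=21 blocked=[]
Op 9: conn=16 S1=24 S2=39 S3=41 S4=21 blocked=[]
Op 10: conn=30 S1=24 S2=39 S3=41 S4=21 blocked=[]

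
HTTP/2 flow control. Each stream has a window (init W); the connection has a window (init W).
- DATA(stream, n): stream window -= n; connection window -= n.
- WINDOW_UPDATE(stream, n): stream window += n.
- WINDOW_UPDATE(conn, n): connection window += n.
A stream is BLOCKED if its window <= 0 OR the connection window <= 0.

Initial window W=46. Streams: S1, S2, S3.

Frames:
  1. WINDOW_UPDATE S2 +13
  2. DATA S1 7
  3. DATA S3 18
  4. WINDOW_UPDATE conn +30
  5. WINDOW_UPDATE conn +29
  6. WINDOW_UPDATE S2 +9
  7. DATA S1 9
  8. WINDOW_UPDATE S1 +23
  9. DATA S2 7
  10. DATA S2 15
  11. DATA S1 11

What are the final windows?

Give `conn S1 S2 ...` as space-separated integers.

Op 1: conn=46 S1=46 S2=59 S3=46 blocked=[]
Op 2: conn=39 S1=39 S2=59 S3=46 blocked=[]
Op 3: conn=21 S1=39 S2=59 S3=28 blocked=[]
Op 4: conn=51 S1=39 S2=59 S3=28 blocked=[]
Op 5: conn=80 S1=39 S2=59 S3=28 blocked=[]
Op 6: conn=80 S1=39 S2=68 S3=28 blocked=[]
Op 7: conn=71 S1=30 S2=68 S3=28 blocked=[]
Op 8: conn=71 S1=53 S2=68 S3=28 blocked=[]
Op 9: conn=64 S1=53 S2=61 S3=28 blocked=[]
Op 10: conn=49 S1=53 S2=46 S3=28 blocked=[]
Op 11: conn=38 S1=42 S2=46 S3=28 blocked=[]

Answer: 38 42 46 28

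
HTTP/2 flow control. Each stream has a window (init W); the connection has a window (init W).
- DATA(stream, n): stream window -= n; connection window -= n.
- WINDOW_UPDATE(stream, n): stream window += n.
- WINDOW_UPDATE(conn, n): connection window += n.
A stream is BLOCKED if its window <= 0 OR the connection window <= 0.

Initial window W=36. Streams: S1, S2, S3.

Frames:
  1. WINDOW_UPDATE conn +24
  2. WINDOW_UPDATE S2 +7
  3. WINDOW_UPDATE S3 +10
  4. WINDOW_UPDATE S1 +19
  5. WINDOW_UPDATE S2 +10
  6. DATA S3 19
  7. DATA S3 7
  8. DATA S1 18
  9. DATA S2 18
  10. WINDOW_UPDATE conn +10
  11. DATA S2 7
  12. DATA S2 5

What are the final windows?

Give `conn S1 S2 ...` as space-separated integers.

Op 1: conn=60 S1=36 S2=36 S3=36 blocked=[]
Op 2: conn=60 S1=36 S2=43 S3=36 blocked=[]
Op 3: conn=60 S1=36 S2=43 S3=46 blocked=[]
Op 4: conn=60 S1=55 S2=43 S3=46 blocked=[]
Op 5: conn=60 S1=55 S2=53 S3=46 blocked=[]
Op 6: conn=41 S1=55 S2=53 S3=27 blocked=[]
Op 7: conn=34 S1=55 S2=53 S3=20 blocked=[]
Op 8: conn=16 S1=37 S2=53 S3=20 blocked=[]
Op 9: conn=-2 S1=37 S2=35 S3=20 blocked=[1, 2, 3]
Op 10: conn=8 S1=37 S2=35 S3=20 blocked=[]
Op 11: conn=1 S1=37 S2=28 S3=20 blocked=[]
Op 12: conn=-4 S1=37 S2=23 S3=20 blocked=[1, 2, 3]

Answer: -4 37 23 20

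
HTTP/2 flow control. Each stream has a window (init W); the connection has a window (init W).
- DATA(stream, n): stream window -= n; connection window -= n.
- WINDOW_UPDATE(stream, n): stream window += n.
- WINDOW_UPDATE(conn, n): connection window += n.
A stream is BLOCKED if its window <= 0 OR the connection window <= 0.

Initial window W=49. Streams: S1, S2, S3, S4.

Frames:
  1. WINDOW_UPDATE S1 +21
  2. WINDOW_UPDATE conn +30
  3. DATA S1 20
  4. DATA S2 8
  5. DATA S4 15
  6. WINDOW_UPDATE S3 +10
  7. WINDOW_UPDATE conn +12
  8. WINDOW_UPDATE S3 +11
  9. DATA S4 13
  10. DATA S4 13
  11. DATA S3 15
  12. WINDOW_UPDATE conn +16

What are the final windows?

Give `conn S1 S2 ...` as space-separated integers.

Op 1: conn=49 S1=70 S2=49 S3=49 S4=49 blocked=[]
Op 2: conn=79 S1=70 S2=49 S3=49 S4=49 blocked=[]
Op 3: conn=59 S1=50 S2=49 S3=49 S4=49 blocked=[]
Op 4: conn=51 S1=50 S2=41 S3=49 S4=49 blocked=[]
Op 5: conn=36 S1=50 S2=41 S3=49 S4=34 blocked=[]
Op 6: conn=36 S1=50 S2=41 S3=59 S4=34 blocked=[]
Op 7: conn=48 S1=50 S2=41 S3=59 S4=34 blocked=[]
Op 8: conn=48 S1=50 S2=41 S3=70 S4=34 blocked=[]
Op 9: conn=35 S1=50 S2=41 S3=70 S4=21 blocked=[]
Op 10: conn=22 S1=50 S2=41 S3=70 S4=8 blocked=[]
Op 11: conn=7 S1=50 S2=41 S3=55 S4=8 blocked=[]
Op 12: conn=23 S1=50 S2=41 S3=55 S4=8 blocked=[]

Answer: 23 50 41 55 8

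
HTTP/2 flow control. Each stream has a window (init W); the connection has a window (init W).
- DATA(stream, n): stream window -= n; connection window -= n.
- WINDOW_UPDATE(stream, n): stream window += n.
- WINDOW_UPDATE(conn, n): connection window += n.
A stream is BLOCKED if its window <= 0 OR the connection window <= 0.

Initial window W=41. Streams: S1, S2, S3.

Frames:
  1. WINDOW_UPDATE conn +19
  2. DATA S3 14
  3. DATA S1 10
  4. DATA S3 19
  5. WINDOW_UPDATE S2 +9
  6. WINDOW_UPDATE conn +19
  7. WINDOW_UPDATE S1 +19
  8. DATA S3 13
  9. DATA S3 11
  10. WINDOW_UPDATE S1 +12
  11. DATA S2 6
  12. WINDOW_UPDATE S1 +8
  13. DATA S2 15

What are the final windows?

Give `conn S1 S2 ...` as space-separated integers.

Op 1: conn=60 S1=41 S2=41 S3=41 blocked=[]
Op 2: conn=46 S1=41 S2=41 S3=27 blocked=[]
Op 3: conn=36 S1=31 S2=41 S3=27 blocked=[]
Op 4: conn=17 S1=31 S2=41 S3=8 blocked=[]
Op 5: conn=17 S1=31 S2=50 S3=8 blocked=[]
Op 6: conn=36 S1=31 S2=50 S3=8 blocked=[]
Op 7: conn=36 S1=50 S2=50 S3=8 blocked=[]
Op 8: conn=23 S1=50 S2=50 S3=-5 blocked=[3]
Op 9: conn=12 S1=50 S2=50 S3=-16 blocked=[3]
Op 10: conn=12 S1=62 S2=50 S3=-16 blocked=[3]
Op 11: conn=6 S1=62 S2=44 S3=-16 blocked=[3]
Op 12: conn=6 S1=70 S2=44 S3=-16 blocked=[3]
Op 13: conn=-9 S1=70 S2=29 S3=-16 blocked=[1, 2, 3]

Answer: -9 70 29 -16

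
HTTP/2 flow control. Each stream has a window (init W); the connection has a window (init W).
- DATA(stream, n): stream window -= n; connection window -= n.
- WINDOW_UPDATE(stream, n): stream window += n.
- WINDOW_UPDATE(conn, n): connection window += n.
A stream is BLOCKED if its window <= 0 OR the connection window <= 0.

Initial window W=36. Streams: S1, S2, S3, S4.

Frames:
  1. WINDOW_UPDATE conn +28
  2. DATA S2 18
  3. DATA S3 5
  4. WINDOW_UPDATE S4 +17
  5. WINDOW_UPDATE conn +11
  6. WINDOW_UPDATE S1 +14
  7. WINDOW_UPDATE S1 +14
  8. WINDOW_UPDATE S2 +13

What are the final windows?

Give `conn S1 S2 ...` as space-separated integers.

Op 1: conn=64 S1=36 S2=36 S3=36 S4=36 blocked=[]
Op 2: conn=46 S1=36 S2=18 S3=36 S4=36 blocked=[]
Op 3: conn=41 S1=36 S2=18 S3=31 S4=36 blocked=[]
Op 4: conn=41 S1=36 S2=18 S3=31 S4=53 blocked=[]
Op 5: conn=52 S1=36 S2=18 S3=31 S4=53 blocked=[]
Op 6: conn=52 S1=50 S2=18 S3=31 S4=53 blocked=[]
Op 7: conn=52 S1=64 S2=18 S3=31 S4=53 blocked=[]
Op 8: conn=52 S1=64 S2=31 S3=31 S4=53 blocked=[]

Answer: 52 64 31 31 53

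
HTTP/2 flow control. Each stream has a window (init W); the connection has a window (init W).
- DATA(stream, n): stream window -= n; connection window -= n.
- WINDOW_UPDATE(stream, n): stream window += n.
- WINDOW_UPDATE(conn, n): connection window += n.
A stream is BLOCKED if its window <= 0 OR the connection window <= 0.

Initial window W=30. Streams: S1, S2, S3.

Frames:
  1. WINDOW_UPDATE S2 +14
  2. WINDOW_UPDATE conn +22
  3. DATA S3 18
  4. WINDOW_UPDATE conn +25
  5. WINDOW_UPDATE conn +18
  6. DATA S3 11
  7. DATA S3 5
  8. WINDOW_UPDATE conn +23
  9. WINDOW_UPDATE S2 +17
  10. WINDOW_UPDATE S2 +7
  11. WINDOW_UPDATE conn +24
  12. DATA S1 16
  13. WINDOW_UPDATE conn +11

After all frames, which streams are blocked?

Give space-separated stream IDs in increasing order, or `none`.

Op 1: conn=30 S1=30 S2=44 S3=30 blocked=[]
Op 2: conn=52 S1=30 S2=44 S3=30 blocked=[]
Op 3: conn=34 S1=30 S2=44 S3=12 blocked=[]
Op 4: conn=59 S1=30 S2=44 S3=12 blocked=[]
Op 5: conn=77 S1=30 S2=44 S3=12 blocked=[]
Op 6: conn=66 S1=30 S2=44 S3=1 blocked=[]
Op 7: conn=61 S1=30 S2=44 S3=-4 blocked=[3]
Op 8: conn=84 S1=30 S2=44 S3=-4 blocked=[3]
Op 9: conn=84 S1=30 S2=61 S3=-4 blocked=[3]
Op 10: conn=84 S1=30 S2=68 S3=-4 blocked=[3]
Op 11: conn=108 S1=30 S2=68 S3=-4 blocked=[3]
Op 12: conn=92 S1=14 S2=68 S3=-4 blocked=[3]
Op 13: conn=103 S1=14 S2=68 S3=-4 blocked=[3]

Answer: S3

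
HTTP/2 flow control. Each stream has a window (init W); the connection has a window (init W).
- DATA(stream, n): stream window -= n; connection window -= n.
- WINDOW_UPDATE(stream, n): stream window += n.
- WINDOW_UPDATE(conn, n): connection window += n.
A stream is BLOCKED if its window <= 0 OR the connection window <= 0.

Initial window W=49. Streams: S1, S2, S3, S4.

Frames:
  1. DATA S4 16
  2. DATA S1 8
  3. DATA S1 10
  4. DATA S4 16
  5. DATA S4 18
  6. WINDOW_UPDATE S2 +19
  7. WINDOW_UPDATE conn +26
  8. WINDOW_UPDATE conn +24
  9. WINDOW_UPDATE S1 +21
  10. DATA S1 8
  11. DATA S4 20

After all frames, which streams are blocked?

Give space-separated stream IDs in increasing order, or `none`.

Answer: S4

Derivation:
Op 1: conn=33 S1=49 S2=49 S3=49 S4=33 blocked=[]
Op 2: conn=25 S1=41 S2=49 S3=49 S4=33 blocked=[]
Op 3: conn=15 S1=31 S2=49 S3=49 S4=33 blocked=[]
Op 4: conn=-1 S1=31 S2=49 S3=49 S4=17 blocked=[1, 2, 3, 4]
Op 5: conn=-19 S1=31 S2=49 S3=49 S4=-1 blocked=[1, 2, 3, 4]
Op 6: conn=-19 S1=31 S2=68 S3=49 S4=-1 blocked=[1, 2, 3, 4]
Op 7: conn=7 S1=31 S2=68 S3=49 S4=-1 blocked=[4]
Op 8: conn=31 S1=31 S2=68 S3=49 S4=-1 blocked=[4]
Op 9: conn=31 S1=52 S2=68 S3=49 S4=-1 blocked=[4]
Op 10: conn=23 S1=44 S2=68 S3=49 S4=-1 blocked=[4]
Op 11: conn=3 S1=44 S2=68 S3=49 S4=-21 blocked=[4]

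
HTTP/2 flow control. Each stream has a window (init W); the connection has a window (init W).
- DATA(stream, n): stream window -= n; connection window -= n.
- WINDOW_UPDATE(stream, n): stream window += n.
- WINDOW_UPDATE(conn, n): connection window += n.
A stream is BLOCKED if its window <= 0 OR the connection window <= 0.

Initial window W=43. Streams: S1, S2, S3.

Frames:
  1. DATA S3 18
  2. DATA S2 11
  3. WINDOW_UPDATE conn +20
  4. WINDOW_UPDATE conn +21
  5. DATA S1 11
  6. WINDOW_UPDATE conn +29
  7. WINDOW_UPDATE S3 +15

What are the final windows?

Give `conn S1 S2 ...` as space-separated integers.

Op 1: conn=25 S1=43 S2=43 S3=25 blocked=[]
Op 2: conn=14 S1=43 S2=32 S3=25 blocked=[]
Op 3: conn=34 S1=43 S2=32 S3=25 blocked=[]
Op 4: conn=55 S1=43 S2=32 S3=25 blocked=[]
Op 5: conn=44 S1=32 S2=32 S3=25 blocked=[]
Op 6: conn=73 S1=32 S2=32 S3=25 blocked=[]
Op 7: conn=73 S1=32 S2=32 S3=40 blocked=[]

Answer: 73 32 32 40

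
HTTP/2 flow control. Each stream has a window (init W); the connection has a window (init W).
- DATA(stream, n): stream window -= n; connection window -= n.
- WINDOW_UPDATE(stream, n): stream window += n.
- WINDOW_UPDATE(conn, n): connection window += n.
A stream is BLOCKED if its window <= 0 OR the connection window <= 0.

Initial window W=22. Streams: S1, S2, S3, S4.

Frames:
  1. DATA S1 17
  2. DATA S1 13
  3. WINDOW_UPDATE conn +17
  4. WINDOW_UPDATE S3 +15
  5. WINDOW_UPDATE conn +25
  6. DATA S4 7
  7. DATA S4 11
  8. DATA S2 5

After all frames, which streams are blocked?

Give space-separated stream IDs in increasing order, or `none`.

Op 1: conn=5 S1=5 S2=22 S3=22 S4=22 blocked=[]
Op 2: conn=-8 S1=-8 S2=22 S3=22 S4=22 blocked=[1, 2, 3, 4]
Op 3: conn=9 S1=-8 S2=22 S3=22 S4=22 blocked=[1]
Op 4: conn=9 S1=-8 S2=22 S3=37 S4=22 blocked=[1]
Op 5: conn=34 S1=-8 S2=22 S3=37 S4=22 blocked=[1]
Op 6: conn=27 S1=-8 S2=22 S3=37 S4=15 blocked=[1]
Op 7: conn=16 S1=-8 S2=22 S3=37 S4=4 blocked=[1]
Op 8: conn=11 S1=-8 S2=17 S3=37 S4=4 blocked=[1]

Answer: S1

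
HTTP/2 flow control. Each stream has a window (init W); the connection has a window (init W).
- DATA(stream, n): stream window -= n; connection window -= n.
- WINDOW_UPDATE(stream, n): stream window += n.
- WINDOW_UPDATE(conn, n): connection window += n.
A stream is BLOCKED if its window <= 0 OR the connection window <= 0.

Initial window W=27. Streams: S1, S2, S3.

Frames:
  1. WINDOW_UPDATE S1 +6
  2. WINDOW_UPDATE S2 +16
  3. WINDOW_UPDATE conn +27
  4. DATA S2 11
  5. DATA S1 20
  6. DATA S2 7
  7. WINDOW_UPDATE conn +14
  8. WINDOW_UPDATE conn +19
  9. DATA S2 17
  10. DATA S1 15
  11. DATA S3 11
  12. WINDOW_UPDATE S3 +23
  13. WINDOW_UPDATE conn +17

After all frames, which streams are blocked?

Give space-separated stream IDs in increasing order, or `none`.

Op 1: conn=27 S1=33 S2=27 S3=27 blocked=[]
Op 2: conn=27 S1=33 S2=43 S3=27 blocked=[]
Op 3: conn=54 S1=33 S2=43 S3=27 blocked=[]
Op 4: conn=43 S1=33 S2=32 S3=27 blocked=[]
Op 5: conn=23 S1=13 S2=32 S3=27 blocked=[]
Op 6: conn=16 S1=13 S2=25 S3=27 blocked=[]
Op 7: conn=30 S1=13 S2=25 S3=27 blocked=[]
Op 8: conn=49 S1=13 S2=25 S3=27 blocked=[]
Op 9: conn=32 S1=13 S2=8 S3=27 blocked=[]
Op 10: conn=17 S1=-2 S2=8 S3=27 blocked=[1]
Op 11: conn=6 S1=-2 S2=8 S3=16 blocked=[1]
Op 12: conn=6 S1=-2 S2=8 S3=39 blocked=[1]
Op 13: conn=23 S1=-2 S2=8 S3=39 blocked=[1]

Answer: S1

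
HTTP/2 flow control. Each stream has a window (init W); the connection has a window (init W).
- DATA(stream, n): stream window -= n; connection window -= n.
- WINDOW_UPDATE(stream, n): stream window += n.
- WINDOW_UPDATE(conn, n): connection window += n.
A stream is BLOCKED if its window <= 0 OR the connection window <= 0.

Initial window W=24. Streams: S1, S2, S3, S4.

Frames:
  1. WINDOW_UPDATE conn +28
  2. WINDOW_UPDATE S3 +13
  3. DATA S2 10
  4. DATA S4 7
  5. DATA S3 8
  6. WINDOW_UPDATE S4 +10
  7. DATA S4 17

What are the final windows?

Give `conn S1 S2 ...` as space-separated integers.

Answer: 10 24 14 29 10

Derivation:
Op 1: conn=52 S1=24 S2=24 S3=24 S4=24 blocked=[]
Op 2: conn=52 S1=24 S2=24 S3=37 S4=24 blocked=[]
Op 3: conn=42 S1=24 S2=14 S3=37 S4=24 blocked=[]
Op 4: conn=35 S1=24 S2=14 S3=37 S4=17 blocked=[]
Op 5: conn=27 S1=24 S2=14 S3=29 S4=17 blocked=[]
Op 6: conn=27 S1=24 S2=14 S3=29 S4=27 blocked=[]
Op 7: conn=10 S1=24 S2=14 S3=29 S4=10 blocked=[]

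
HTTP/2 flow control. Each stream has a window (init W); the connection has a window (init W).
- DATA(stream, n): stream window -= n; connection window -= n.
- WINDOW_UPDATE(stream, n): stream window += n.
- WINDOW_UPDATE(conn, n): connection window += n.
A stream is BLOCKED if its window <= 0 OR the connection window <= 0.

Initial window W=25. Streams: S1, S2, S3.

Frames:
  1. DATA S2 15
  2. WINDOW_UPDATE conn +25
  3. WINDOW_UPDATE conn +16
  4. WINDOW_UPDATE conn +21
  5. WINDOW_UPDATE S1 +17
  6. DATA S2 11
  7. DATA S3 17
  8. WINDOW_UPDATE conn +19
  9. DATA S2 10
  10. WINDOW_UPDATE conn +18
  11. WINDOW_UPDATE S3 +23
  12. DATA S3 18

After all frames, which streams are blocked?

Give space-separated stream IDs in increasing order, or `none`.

Answer: S2

Derivation:
Op 1: conn=10 S1=25 S2=10 S3=25 blocked=[]
Op 2: conn=35 S1=25 S2=10 S3=25 blocked=[]
Op 3: conn=51 S1=25 S2=10 S3=25 blocked=[]
Op 4: conn=72 S1=25 S2=10 S3=25 blocked=[]
Op 5: conn=72 S1=42 S2=10 S3=25 blocked=[]
Op 6: conn=61 S1=42 S2=-1 S3=25 blocked=[2]
Op 7: conn=44 S1=42 S2=-1 S3=8 blocked=[2]
Op 8: conn=63 S1=42 S2=-1 S3=8 blocked=[2]
Op 9: conn=53 S1=42 S2=-11 S3=8 blocked=[2]
Op 10: conn=71 S1=42 S2=-11 S3=8 blocked=[2]
Op 11: conn=71 S1=42 S2=-11 S3=31 blocked=[2]
Op 12: conn=53 S1=42 S2=-11 S3=13 blocked=[2]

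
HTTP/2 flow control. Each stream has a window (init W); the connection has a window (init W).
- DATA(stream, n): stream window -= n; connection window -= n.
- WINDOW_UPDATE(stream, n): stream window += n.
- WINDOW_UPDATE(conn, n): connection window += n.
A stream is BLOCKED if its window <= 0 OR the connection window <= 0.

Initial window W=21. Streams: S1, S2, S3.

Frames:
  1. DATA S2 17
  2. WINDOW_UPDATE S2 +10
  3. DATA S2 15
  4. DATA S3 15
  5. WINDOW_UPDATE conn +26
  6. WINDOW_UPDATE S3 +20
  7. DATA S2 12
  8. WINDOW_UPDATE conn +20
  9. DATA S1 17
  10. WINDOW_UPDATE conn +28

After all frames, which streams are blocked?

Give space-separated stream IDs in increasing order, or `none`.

Answer: S2

Derivation:
Op 1: conn=4 S1=21 S2=4 S3=21 blocked=[]
Op 2: conn=4 S1=21 S2=14 S3=21 blocked=[]
Op 3: conn=-11 S1=21 S2=-1 S3=21 blocked=[1, 2, 3]
Op 4: conn=-26 S1=21 S2=-1 S3=6 blocked=[1, 2, 3]
Op 5: conn=0 S1=21 S2=-1 S3=6 blocked=[1, 2, 3]
Op 6: conn=0 S1=21 S2=-1 S3=26 blocked=[1, 2, 3]
Op 7: conn=-12 S1=21 S2=-13 S3=26 blocked=[1, 2, 3]
Op 8: conn=8 S1=21 S2=-13 S3=26 blocked=[2]
Op 9: conn=-9 S1=4 S2=-13 S3=26 blocked=[1, 2, 3]
Op 10: conn=19 S1=4 S2=-13 S3=26 blocked=[2]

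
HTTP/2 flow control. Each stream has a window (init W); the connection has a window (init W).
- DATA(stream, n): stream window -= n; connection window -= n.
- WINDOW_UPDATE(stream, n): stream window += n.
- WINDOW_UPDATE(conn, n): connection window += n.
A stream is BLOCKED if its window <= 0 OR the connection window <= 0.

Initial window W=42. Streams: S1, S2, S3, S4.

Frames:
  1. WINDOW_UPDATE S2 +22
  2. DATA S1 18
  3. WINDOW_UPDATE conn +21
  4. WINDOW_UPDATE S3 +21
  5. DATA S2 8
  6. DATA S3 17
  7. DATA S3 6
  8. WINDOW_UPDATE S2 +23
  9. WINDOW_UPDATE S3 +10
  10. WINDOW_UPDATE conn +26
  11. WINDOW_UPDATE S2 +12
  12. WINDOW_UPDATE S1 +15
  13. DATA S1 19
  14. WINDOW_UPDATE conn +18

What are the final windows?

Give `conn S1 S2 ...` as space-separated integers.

Answer: 39 20 91 50 42

Derivation:
Op 1: conn=42 S1=42 S2=64 S3=42 S4=42 blocked=[]
Op 2: conn=24 S1=24 S2=64 S3=42 S4=42 blocked=[]
Op 3: conn=45 S1=24 S2=64 S3=42 S4=42 blocked=[]
Op 4: conn=45 S1=24 S2=64 S3=63 S4=42 blocked=[]
Op 5: conn=37 S1=24 S2=56 S3=63 S4=42 blocked=[]
Op 6: conn=20 S1=24 S2=56 S3=46 S4=42 blocked=[]
Op 7: conn=14 S1=24 S2=56 S3=40 S4=42 blocked=[]
Op 8: conn=14 S1=24 S2=79 S3=40 S4=42 blocked=[]
Op 9: conn=14 S1=24 S2=79 S3=50 S4=42 blocked=[]
Op 10: conn=40 S1=24 S2=79 S3=50 S4=42 blocked=[]
Op 11: conn=40 S1=24 S2=91 S3=50 S4=42 blocked=[]
Op 12: conn=40 S1=39 S2=91 S3=50 S4=42 blocked=[]
Op 13: conn=21 S1=20 S2=91 S3=50 S4=42 blocked=[]
Op 14: conn=39 S1=20 S2=91 S3=50 S4=42 blocked=[]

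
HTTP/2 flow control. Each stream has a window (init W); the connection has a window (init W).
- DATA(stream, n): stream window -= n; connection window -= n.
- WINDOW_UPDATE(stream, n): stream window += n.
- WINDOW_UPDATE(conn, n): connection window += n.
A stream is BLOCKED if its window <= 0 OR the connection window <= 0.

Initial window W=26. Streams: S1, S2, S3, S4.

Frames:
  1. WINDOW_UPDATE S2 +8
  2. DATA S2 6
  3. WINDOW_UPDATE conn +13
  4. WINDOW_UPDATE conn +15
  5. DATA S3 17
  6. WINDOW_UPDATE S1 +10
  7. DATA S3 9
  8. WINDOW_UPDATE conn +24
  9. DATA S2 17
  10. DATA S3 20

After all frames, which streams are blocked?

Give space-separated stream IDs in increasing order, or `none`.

Op 1: conn=26 S1=26 S2=34 S3=26 S4=26 blocked=[]
Op 2: conn=20 S1=26 S2=28 S3=26 S4=26 blocked=[]
Op 3: conn=33 S1=26 S2=28 S3=26 S4=26 blocked=[]
Op 4: conn=48 S1=26 S2=28 S3=26 S4=26 blocked=[]
Op 5: conn=31 S1=26 S2=28 S3=9 S4=26 blocked=[]
Op 6: conn=31 S1=36 S2=28 S3=9 S4=26 blocked=[]
Op 7: conn=22 S1=36 S2=28 S3=0 S4=26 blocked=[3]
Op 8: conn=46 S1=36 S2=28 S3=0 S4=26 blocked=[3]
Op 9: conn=29 S1=36 S2=11 S3=0 S4=26 blocked=[3]
Op 10: conn=9 S1=36 S2=11 S3=-20 S4=26 blocked=[3]

Answer: S3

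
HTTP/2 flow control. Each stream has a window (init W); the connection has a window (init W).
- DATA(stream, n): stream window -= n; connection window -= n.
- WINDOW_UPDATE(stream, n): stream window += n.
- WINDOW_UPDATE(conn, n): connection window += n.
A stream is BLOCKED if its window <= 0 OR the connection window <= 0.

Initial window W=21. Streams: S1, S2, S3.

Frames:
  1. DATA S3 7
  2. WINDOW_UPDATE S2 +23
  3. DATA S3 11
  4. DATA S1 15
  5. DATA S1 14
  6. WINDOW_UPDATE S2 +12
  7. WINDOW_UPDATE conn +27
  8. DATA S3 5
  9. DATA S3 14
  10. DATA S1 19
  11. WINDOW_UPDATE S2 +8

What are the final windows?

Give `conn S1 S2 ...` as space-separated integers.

Answer: -37 -27 64 -16

Derivation:
Op 1: conn=14 S1=21 S2=21 S3=14 blocked=[]
Op 2: conn=14 S1=21 S2=44 S3=14 blocked=[]
Op 3: conn=3 S1=21 S2=44 S3=3 blocked=[]
Op 4: conn=-12 S1=6 S2=44 S3=3 blocked=[1, 2, 3]
Op 5: conn=-26 S1=-8 S2=44 S3=3 blocked=[1, 2, 3]
Op 6: conn=-26 S1=-8 S2=56 S3=3 blocked=[1, 2, 3]
Op 7: conn=1 S1=-8 S2=56 S3=3 blocked=[1]
Op 8: conn=-4 S1=-8 S2=56 S3=-2 blocked=[1, 2, 3]
Op 9: conn=-18 S1=-8 S2=56 S3=-16 blocked=[1, 2, 3]
Op 10: conn=-37 S1=-27 S2=56 S3=-16 blocked=[1, 2, 3]
Op 11: conn=-37 S1=-27 S2=64 S3=-16 blocked=[1, 2, 3]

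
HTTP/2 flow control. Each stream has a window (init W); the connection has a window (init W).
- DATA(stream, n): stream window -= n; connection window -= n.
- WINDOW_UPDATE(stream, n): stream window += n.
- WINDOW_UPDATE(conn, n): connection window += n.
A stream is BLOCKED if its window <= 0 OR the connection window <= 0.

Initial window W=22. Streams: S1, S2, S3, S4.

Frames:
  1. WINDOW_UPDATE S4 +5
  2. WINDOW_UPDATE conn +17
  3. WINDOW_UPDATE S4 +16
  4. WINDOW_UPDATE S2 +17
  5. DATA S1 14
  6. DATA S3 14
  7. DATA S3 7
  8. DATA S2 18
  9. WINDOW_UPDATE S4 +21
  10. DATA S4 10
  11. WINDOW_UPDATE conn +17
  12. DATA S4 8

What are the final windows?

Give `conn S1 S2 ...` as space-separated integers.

Op 1: conn=22 S1=22 S2=22 S3=22 S4=27 blocked=[]
Op 2: conn=39 S1=22 S2=22 S3=22 S4=27 blocked=[]
Op 3: conn=39 S1=22 S2=22 S3=22 S4=43 blocked=[]
Op 4: conn=39 S1=22 S2=39 S3=22 S4=43 blocked=[]
Op 5: conn=25 S1=8 S2=39 S3=22 S4=43 blocked=[]
Op 6: conn=11 S1=8 S2=39 S3=8 S4=43 blocked=[]
Op 7: conn=4 S1=8 S2=39 S3=1 S4=43 blocked=[]
Op 8: conn=-14 S1=8 S2=21 S3=1 S4=43 blocked=[1, 2, 3, 4]
Op 9: conn=-14 S1=8 S2=21 S3=1 S4=64 blocked=[1, 2, 3, 4]
Op 10: conn=-24 S1=8 S2=21 S3=1 S4=54 blocked=[1, 2, 3, 4]
Op 11: conn=-7 S1=8 S2=21 S3=1 S4=54 blocked=[1, 2, 3, 4]
Op 12: conn=-15 S1=8 S2=21 S3=1 S4=46 blocked=[1, 2, 3, 4]

Answer: -15 8 21 1 46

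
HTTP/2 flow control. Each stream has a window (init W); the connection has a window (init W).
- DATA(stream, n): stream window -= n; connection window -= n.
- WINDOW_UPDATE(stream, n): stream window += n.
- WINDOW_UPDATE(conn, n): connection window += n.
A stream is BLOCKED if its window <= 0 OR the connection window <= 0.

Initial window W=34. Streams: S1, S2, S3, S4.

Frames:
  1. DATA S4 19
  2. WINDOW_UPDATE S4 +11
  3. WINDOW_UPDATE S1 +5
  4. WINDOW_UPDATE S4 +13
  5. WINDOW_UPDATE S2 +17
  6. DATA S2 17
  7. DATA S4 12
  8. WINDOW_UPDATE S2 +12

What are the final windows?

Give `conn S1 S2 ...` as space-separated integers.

Op 1: conn=15 S1=34 S2=34 S3=34 S4=15 blocked=[]
Op 2: conn=15 S1=34 S2=34 S3=34 S4=26 blocked=[]
Op 3: conn=15 S1=39 S2=34 S3=34 S4=26 blocked=[]
Op 4: conn=15 S1=39 S2=34 S3=34 S4=39 blocked=[]
Op 5: conn=15 S1=39 S2=51 S3=34 S4=39 blocked=[]
Op 6: conn=-2 S1=39 S2=34 S3=34 S4=39 blocked=[1, 2, 3, 4]
Op 7: conn=-14 S1=39 S2=34 S3=34 S4=27 blocked=[1, 2, 3, 4]
Op 8: conn=-14 S1=39 S2=46 S3=34 S4=27 blocked=[1, 2, 3, 4]

Answer: -14 39 46 34 27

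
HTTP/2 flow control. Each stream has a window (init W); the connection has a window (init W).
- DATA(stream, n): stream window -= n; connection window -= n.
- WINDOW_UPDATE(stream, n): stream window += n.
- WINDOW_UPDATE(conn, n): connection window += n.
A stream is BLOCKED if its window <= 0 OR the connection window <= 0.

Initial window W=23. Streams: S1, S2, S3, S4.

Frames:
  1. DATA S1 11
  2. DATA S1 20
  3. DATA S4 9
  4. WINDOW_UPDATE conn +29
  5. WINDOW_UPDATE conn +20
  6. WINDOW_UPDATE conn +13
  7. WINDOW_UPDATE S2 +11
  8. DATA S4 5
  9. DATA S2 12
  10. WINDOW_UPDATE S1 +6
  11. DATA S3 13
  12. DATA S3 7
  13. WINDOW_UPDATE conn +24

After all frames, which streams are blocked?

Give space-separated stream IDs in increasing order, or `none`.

Answer: S1

Derivation:
Op 1: conn=12 S1=12 S2=23 S3=23 S4=23 blocked=[]
Op 2: conn=-8 S1=-8 S2=23 S3=23 S4=23 blocked=[1, 2, 3, 4]
Op 3: conn=-17 S1=-8 S2=23 S3=23 S4=14 blocked=[1, 2, 3, 4]
Op 4: conn=12 S1=-8 S2=23 S3=23 S4=14 blocked=[1]
Op 5: conn=32 S1=-8 S2=23 S3=23 S4=14 blocked=[1]
Op 6: conn=45 S1=-8 S2=23 S3=23 S4=14 blocked=[1]
Op 7: conn=45 S1=-8 S2=34 S3=23 S4=14 blocked=[1]
Op 8: conn=40 S1=-8 S2=34 S3=23 S4=9 blocked=[1]
Op 9: conn=28 S1=-8 S2=22 S3=23 S4=9 blocked=[1]
Op 10: conn=28 S1=-2 S2=22 S3=23 S4=9 blocked=[1]
Op 11: conn=15 S1=-2 S2=22 S3=10 S4=9 blocked=[1]
Op 12: conn=8 S1=-2 S2=22 S3=3 S4=9 blocked=[1]
Op 13: conn=32 S1=-2 S2=22 S3=3 S4=9 blocked=[1]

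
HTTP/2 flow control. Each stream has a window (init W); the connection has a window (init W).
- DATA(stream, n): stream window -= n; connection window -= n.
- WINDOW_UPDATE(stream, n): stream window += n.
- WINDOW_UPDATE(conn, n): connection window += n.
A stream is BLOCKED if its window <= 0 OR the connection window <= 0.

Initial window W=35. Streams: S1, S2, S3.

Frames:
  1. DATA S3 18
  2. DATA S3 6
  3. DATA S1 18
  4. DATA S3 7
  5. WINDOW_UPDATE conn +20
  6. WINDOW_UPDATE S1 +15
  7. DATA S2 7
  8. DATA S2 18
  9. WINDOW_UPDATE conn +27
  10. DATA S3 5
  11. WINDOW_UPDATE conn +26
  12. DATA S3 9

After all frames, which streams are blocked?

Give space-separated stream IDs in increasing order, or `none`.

Answer: S3

Derivation:
Op 1: conn=17 S1=35 S2=35 S3=17 blocked=[]
Op 2: conn=11 S1=35 S2=35 S3=11 blocked=[]
Op 3: conn=-7 S1=17 S2=35 S3=11 blocked=[1, 2, 3]
Op 4: conn=-14 S1=17 S2=35 S3=4 blocked=[1, 2, 3]
Op 5: conn=6 S1=17 S2=35 S3=4 blocked=[]
Op 6: conn=6 S1=32 S2=35 S3=4 blocked=[]
Op 7: conn=-1 S1=32 S2=28 S3=4 blocked=[1, 2, 3]
Op 8: conn=-19 S1=32 S2=10 S3=4 blocked=[1, 2, 3]
Op 9: conn=8 S1=32 S2=10 S3=4 blocked=[]
Op 10: conn=3 S1=32 S2=10 S3=-1 blocked=[3]
Op 11: conn=29 S1=32 S2=10 S3=-1 blocked=[3]
Op 12: conn=20 S1=32 S2=10 S3=-10 blocked=[3]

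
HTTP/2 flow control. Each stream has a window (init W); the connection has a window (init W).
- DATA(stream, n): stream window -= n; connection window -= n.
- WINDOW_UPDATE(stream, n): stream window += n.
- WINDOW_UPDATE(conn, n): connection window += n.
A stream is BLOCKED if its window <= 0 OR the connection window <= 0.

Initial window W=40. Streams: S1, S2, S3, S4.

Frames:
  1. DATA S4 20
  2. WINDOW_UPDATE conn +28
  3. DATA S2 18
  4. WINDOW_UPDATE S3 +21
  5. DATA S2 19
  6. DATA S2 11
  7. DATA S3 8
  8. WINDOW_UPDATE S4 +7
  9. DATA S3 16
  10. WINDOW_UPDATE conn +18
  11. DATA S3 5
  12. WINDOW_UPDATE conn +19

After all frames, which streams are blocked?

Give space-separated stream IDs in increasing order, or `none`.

Op 1: conn=20 S1=40 S2=40 S3=40 S4=20 blocked=[]
Op 2: conn=48 S1=40 S2=40 S3=40 S4=20 blocked=[]
Op 3: conn=30 S1=40 S2=22 S3=40 S4=20 blocked=[]
Op 4: conn=30 S1=40 S2=22 S3=61 S4=20 blocked=[]
Op 5: conn=11 S1=40 S2=3 S3=61 S4=20 blocked=[]
Op 6: conn=0 S1=40 S2=-8 S3=61 S4=20 blocked=[1, 2, 3, 4]
Op 7: conn=-8 S1=40 S2=-8 S3=53 S4=20 blocked=[1, 2, 3, 4]
Op 8: conn=-8 S1=40 S2=-8 S3=53 S4=27 blocked=[1, 2, 3, 4]
Op 9: conn=-24 S1=40 S2=-8 S3=37 S4=27 blocked=[1, 2, 3, 4]
Op 10: conn=-6 S1=40 S2=-8 S3=37 S4=27 blocked=[1, 2, 3, 4]
Op 11: conn=-11 S1=40 S2=-8 S3=32 S4=27 blocked=[1, 2, 3, 4]
Op 12: conn=8 S1=40 S2=-8 S3=32 S4=27 blocked=[2]

Answer: S2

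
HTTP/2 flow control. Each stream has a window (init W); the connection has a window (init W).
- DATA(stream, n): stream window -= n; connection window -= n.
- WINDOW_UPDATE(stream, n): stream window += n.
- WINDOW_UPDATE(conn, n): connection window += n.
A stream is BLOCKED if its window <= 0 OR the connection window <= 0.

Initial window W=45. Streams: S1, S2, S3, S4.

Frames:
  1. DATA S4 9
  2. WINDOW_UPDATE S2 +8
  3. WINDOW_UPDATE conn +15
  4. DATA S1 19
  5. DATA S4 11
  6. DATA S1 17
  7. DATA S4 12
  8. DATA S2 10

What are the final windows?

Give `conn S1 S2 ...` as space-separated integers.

Op 1: conn=36 S1=45 S2=45 S3=45 S4=36 blocked=[]
Op 2: conn=36 S1=45 S2=53 S3=45 S4=36 blocked=[]
Op 3: conn=51 S1=45 S2=53 S3=45 S4=36 blocked=[]
Op 4: conn=32 S1=26 S2=53 S3=45 S4=36 blocked=[]
Op 5: conn=21 S1=26 S2=53 S3=45 S4=25 blocked=[]
Op 6: conn=4 S1=9 S2=53 S3=45 S4=25 blocked=[]
Op 7: conn=-8 S1=9 S2=53 S3=45 S4=13 blocked=[1, 2, 3, 4]
Op 8: conn=-18 S1=9 S2=43 S3=45 S4=13 blocked=[1, 2, 3, 4]

Answer: -18 9 43 45 13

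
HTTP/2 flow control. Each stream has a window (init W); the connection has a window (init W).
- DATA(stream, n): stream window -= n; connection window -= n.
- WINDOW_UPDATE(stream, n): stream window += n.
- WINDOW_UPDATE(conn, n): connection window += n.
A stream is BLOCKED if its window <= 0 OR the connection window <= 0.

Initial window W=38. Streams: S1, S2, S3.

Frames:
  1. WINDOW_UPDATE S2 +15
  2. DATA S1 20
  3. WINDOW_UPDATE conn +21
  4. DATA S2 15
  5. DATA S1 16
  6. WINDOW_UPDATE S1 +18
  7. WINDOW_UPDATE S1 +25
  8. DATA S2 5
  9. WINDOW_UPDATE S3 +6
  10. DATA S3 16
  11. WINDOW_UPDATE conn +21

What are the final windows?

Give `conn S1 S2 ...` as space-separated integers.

Op 1: conn=38 S1=38 S2=53 S3=38 blocked=[]
Op 2: conn=18 S1=18 S2=53 S3=38 blocked=[]
Op 3: conn=39 S1=18 S2=53 S3=38 blocked=[]
Op 4: conn=24 S1=18 S2=38 S3=38 blocked=[]
Op 5: conn=8 S1=2 S2=38 S3=38 blocked=[]
Op 6: conn=8 S1=20 S2=38 S3=38 blocked=[]
Op 7: conn=8 S1=45 S2=38 S3=38 blocked=[]
Op 8: conn=3 S1=45 S2=33 S3=38 blocked=[]
Op 9: conn=3 S1=45 S2=33 S3=44 blocked=[]
Op 10: conn=-13 S1=45 S2=33 S3=28 blocked=[1, 2, 3]
Op 11: conn=8 S1=45 S2=33 S3=28 blocked=[]

Answer: 8 45 33 28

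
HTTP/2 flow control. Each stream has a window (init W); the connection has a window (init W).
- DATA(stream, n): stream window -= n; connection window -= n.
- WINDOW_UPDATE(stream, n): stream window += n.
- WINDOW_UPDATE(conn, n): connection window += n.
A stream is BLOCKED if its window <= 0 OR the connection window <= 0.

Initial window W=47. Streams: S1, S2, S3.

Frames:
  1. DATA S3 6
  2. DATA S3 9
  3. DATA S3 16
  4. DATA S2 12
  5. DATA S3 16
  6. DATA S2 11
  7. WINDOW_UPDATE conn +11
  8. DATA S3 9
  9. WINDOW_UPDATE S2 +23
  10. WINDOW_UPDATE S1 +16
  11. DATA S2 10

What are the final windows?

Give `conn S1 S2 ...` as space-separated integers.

Answer: -31 63 37 -9

Derivation:
Op 1: conn=41 S1=47 S2=47 S3=41 blocked=[]
Op 2: conn=32 S1=47 S2=47 S3=32 blocked=[]
Op 3: conn=16 S1=47 S2=47 S3=16 blocked=[]
Op 4: conn=4 S1=47 S2=35 S3=16 blocked=[]
Op 5: conn=-12 S1=47 S2=35 S3=0 blocked=[1, 2, 3]
Op 6: conn=-23 S1=47 S2=24 S3=0 blocked=[1, 2, 3]
Op 7: conn=-12 S1=47 S2=24 S3=0 blocked=[1, 2, 3]
Op 8: conn=-21 S1=47 S2=24 S3=-9 blocked=[1, 2, 3]
Op 9: conn=-21 S1=47 S2=47 S3=-9 blocked=[1, 2, 3]
Op 10: conn=-21 S1=63 S2=47 S3=-9 blocked=[1, 2, 3]
Op 11: conn=-31 S1=63 S2=37 S3=-9 blocked=[1, 2, 3]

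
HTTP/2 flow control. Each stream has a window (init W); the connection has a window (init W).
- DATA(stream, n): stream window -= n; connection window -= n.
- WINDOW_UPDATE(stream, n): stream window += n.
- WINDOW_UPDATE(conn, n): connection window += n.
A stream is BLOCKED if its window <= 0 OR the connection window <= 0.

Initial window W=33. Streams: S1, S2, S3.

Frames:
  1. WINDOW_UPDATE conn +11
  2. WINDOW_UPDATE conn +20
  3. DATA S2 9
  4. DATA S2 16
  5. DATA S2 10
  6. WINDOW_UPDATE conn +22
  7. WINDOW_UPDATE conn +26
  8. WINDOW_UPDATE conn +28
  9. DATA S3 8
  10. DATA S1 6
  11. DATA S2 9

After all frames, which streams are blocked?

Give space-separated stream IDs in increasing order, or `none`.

Op 1: conn=44 S1=33 S2=33 S3=33 blocked=[]
Op 2: conn=64 S1=33 S2=33 S3=33 blocked=[]
Op 3: conn=55 S1=33 S2=24 S3=33 blocked=[]
Op 4: conn=39 S1=33 S2=8 S3=33 blocked=[]
Op 5: conn=29 S1=33 S2=-2 S3=33 blocked=[2]
Op 6: conn=51 S1=33 S2=-2 S3=33 blocked=[2]
Op 7: conn=77 S1=33 S2=-2 S3=33 blocked=[2]
Op 8: conn=105 S1=33 S2=-2 S3=33 blocked=[2]
Op 9: conn=97 S1=33 S2=-2 S3=25 blocked=[2]
Op 10: conn=91 S1=27 S2=-2 S3=25 blocked=[2]
Op 11: conn=82 S1=27 S2=-11 S3=25 blocked=[2]

Answer: S2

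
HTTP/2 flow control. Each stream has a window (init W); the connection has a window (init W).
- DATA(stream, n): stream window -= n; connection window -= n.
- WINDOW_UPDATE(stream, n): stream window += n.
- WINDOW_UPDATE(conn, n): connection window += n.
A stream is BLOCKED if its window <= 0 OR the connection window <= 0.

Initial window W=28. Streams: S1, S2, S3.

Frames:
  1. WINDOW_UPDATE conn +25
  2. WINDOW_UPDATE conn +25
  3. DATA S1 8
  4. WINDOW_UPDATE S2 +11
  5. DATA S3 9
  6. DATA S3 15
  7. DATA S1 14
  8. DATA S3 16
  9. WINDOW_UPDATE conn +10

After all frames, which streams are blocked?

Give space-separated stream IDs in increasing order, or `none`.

Op 1: conn=53 S1=28 S2=28 S3=28 blocked=[]
Op 2: conn=78 S1=28 S2=28 S3=28 blocked=[]
Op 3: conn=70 S1=20 S2=28 S3=28 blocked=[]
Op 4: conn=70 S1=20 S2=39 S3=28 blocked=[]
Op 5: conn=61 S1=20 S2=39 S3=19 blocked=[]
Op 6: conn=46 S1=20 S2=39 S3=4 blocked=[]
Op 7: conn=32 S1=6 S2=39 S3=4 blocked=[]
Op 8: conn=16 S1=6 S2=39 S3=-12 blocked=[3]
Op 9: conn=26 S1=6 S2=39 S3=-12 blocked=[3]

Answer: S3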